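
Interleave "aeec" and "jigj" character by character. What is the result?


Interleaving "aeec" and "jigj":
  Position 0: 'a' from first, 'j' from second => "aj"
  Position 1: 'e' from first, 'i' from second => "ei"
  Position 2: 'e' from first, 'g' from second => "eg"
  Position 3: 'c' from first, 'j' from second => "cj"
Result: ajeiegcj

ajeiegcj


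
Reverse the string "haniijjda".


Input: haniijjda
Reading characters right to left:
  Position 8: 'a'
  Position 7: 'd'
  Position 6: 'j'
  Position 5: 'j'
  Position 4: 'i'
  Position 3: 'i'
  Position 2: 'n'
  Position 1: 'a'
  Position 0: 'h'
Reversed: adjjiinah

adjjiinah


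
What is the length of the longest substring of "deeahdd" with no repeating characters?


Input: "deeahdd"
Sliding window (track last position of each char):
  Position 0 ('d'): window [0,0] length 1 -- new best
  Position 1 ('e'): window [0,1] length 2 -- new best
  Position 2 ('e'): repeat (last at 1), move window start to 2
  Position 2 ('e'): window [2,2] length 1
  Position 3 ('a'): window [2,3] length 2
  Position 4 ('h'): window [2,4] length 3 -- new best
  Position 5 ('d'): window [2,5] length 4 -- new best
  Position 6 ('d'): repeat (last at 5), move window start to 6
  Position 6 ('d'): window [6,6] length 1
Longest substring with no repeats: "eahd" with length 4

4


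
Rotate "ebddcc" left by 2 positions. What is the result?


Input: "ebddcc", rotate left by 2
First 2 characters: "eb"
Remaining characters: "ddcc"
Concatenate remaining + first: "ddcc" + "eb" = "ddcceb"

ddcceb


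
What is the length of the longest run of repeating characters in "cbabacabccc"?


Input: "cbabacabccc"
Scanning for longest run:
  Position 1 ('b'): new char, reset run to 1
  Position 2 ('a'): new char, reset run to 1
  Position 3 ('b'): new char, reset run to 1
  Position 4 ('a'): new char, reset run to 1
  Position 5 ('c'): new char, reset run to 1
  Position 6 ('a'): new char, reset run to 1
  Position 7 ('b'): new char, reset run to 1
  Position 8 ('c'): new char, reset run to 1
  Position 9 ('c'): continues run of 'c', length=2
  Position 10 ('c'): continues run of 'c', length=3
Longest run: 'c' with length 3

3


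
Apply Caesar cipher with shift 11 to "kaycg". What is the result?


Caesar cipher: shift "kaycg" by 11
  'k' (pos 10) + 11 = pos 21 = 'v'
  'a' (pos 0) + 11 = pos 11 = 'l'
  'y' (pos 24) + 11 = pos 9 = 'j'
  'c' (pos 2) + 11 = pos 13 = 'n'
  'g' (pos 6) + 11 = pos 17 = 'r'
Result: vljnr

vljnr


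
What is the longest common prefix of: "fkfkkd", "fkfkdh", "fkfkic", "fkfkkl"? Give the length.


Words: fkfkkd, fkfkdh, fkfkic, fkfkkl
  Position 0: all 'f' => match
  Position 1: all 'k' => match
  Position 2: all 'f' => match
  Position 3: all 'k' => match
  Position 4: ('k', 'd', 'i', 'k') => mismatch, stop
LCP = "fkfk" (length 4)

4


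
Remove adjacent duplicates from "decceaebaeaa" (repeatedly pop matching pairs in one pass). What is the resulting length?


Input: decceaebaeaa
Stack-based adjacent duplicate removal:
  Read 'd': push. Stack: d
  Read 'e': push. Stack: de
  Read 'c': push. Stack: dec
  Read 'c': matches stack top 'c' => pop. Stack: de
  Read 'e': matches stack top 'e' => pop. Stack: d
  Read 'a': push. Stack: da
  Read 'e': push. Stack: dae
  Read 'b': push. Stack: daeb
  Read 'a': push. Stack: daeba
  Read 'e': push. Stack: daebae
  Read 'a': push. Stack: daebaea
  Read 'a': matches stack top 'a' => pop. Stack: daebae
Final stack: "daebae" (length 6)

6


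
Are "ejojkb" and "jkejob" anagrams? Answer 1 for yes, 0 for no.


Strings: "ejojkb", "jkejob"
Sorted first:  bejjko
Sorted second: bejjko
Sorted forms match => anagrams

1


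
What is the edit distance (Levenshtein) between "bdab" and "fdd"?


Computing edit distance: "bdab" -> "fdd"
DP table:
           f    d    d
      0    1    2    3
  b   1    1    2    3
  d   2    2    1    2
  a   3    3    2    2
  b   4    4    3    3
Edit distance = dp[4][3] = 3

3


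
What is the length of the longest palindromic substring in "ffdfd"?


Input: "ffdfd"
Checking substrings for palindromes:
  [1:4] "fdf" (len 3) => palindrome
  [2:5] "dfd" (len 3) => palindrome
  [0:2] "ff" (len 2) => palindrome
Longest palindromic substring: "fdf" with length 3

3


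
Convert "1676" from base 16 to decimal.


Input: "1676" in base 16
Positional expansion:
  Digit '1' (value 1) x 16^3 = 4096
  Digit '6' (value 6) x 16^2 = 1536
  Digit '7' (value 7) x 16^1 = 112
  Digit '6' (value 6) x 16^0 = 6
Sum = 5750

5750


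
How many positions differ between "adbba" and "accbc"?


Comparing "adbba" and "accbc" position by position:
  Position 0: 'a' vs 'a' => same
  Position 1: 'd' vs 'c' => DIFFER
  Position 2: 'b' vs 'c' => DIFFER
  Position 3: 'b' vs 'b' => same
  Position 4: 'a' vs 'c' => DIFFER
Positions that differ: 3

3


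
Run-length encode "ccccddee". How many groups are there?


Input: ccccddee
Scanning for consecutive runs:
  Group 1: 'c' x 4 (positions 0-3)
  Group 2: 'd' x 2 (positions 4-5)
  Group 3: 'e' x 2 (positions 6-7)
Total groups: 3

3


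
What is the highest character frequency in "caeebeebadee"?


Input: caeebeebadee
Character counts:
  'a': 2
  'b': 2
  'c': 1
  'd': 1
  'e': 6
Maximum frequency: 6

6


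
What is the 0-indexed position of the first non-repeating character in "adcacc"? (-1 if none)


Input: adcacc
Character frequencies:
  'a': 2
  'c': 3
  'd': 1
Scanning left to right for freq == 1:
  Position 0 ('a'): freq=2, skip
  Position 1 ('d'): unique! => answer = 1

1


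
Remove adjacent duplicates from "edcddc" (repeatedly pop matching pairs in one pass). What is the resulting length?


Input: edcddc
Stack-based adjacent duplicate removal:
  Read 'e': push. Stack: e
  Read 'd': push. Stack: ed
  Read 'c': push. Stack: edc
  Read 'd': push. Stack: edcd
  Read 'd': matches stack top 'd' => pop. Stack: edc
  Read 'c': matches stack top 'c' => pop. Stack: ed
Final stack: "ed" (length 2)

2


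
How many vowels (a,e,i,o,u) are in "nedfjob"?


Input: nedfjob
Checking each character:
  'n' at position 0: consonant
  'e' at position 1: vowel (running total: 1)
  'd' at position 2: consonant
  'f' at position 3: consonant
  'j' at position 4: consonant
  'o' at position 5: vowel (running total: 2)
  'b' at position 6: consonant
Total vowels: 2

2


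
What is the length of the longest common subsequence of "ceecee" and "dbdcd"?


LCS of "ceecee" and "dbdcd"
DP table:
           d    b    d    c    d
      0    0    0    0    0    0
  c   0    0    0    0    1    1
  e   0    0    0    0    1    1
  e   0    0    0    0    1    1
  c   0    0    0    0    1    1
  e   0    0    0    0    1    1
  e   0    0    0    0    1    1
LCS length = dp[6][5] = 1

1


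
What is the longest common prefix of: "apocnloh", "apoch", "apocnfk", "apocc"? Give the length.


Words: apocnloh, apoch, apocnfk, apocc
  Position 0: all 'a' => match
  Position 1: all 'p' => match
  Position 2: all 'o' => match
  Position 3: all 'c' => match
  Position 4: ('n', 'h', 'n', 'c') => mismatch, stop
LCP = "apoc" (length 4)

4


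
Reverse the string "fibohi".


Input: fibohi
Reading characters right to left:
  Position 5: 'i'
  Position 4: 'h'
  Position 3: 'o'
  Position 2: 'b'
  Position 1: 'i'
  Position 0: 'f'
Reversed: ihobif

ihobif


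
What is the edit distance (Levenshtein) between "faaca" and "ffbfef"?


Computing edit distance: "faaca" -> "ffbfef"
DP table:
           f    f    b    f    e    f
      0    1    2    3    4    5    6
  f   1    0    1    2    3    4    5
  a   2    1    1    2    3    4    5
  a   3    2    2    2    3    4    5
  c   4    3    3    3    3    4    5
  a   5    4    4    4    4    4    5
Edit distance = dp[5][6] = 5

5


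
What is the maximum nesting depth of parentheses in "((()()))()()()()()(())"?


Input: "((()()))()()()()()(())"
Tracking depth:
  Position 0 '(': depth becomes 1
  Position 1 '(': depth becomes 2
  Position 2 '(': depth becomes 3
  Position 3 ')': depth becomes 2
  Position 4 '(': depth becomes 3
  Position 5 ')': depth becomes 2
  Position 6 ')': depth becomes 1
  Position 7 ')': depth becomes 0
  Position 8 '(': depth becomes 1
  Position 9 ')': depth becomes 0
  Position 10 '(': depth becomes 1
  Position 11 ')': depth becomes 0
  Position 12 '(': depth becomes 1
  Position 13 ')': depth becomes 0
  Position 14 '(': depth becomes 1
  Position 15 ')': depth becomes 0
  Position 16 '(': depth becomes 1
  Position 17 ')': depth becomes 0
  Position 18 '(': depth becomes 1
  Position 19 '(': depth becomes 2
  Position 20 ')': depth becomes 1
  Position 21 ')': depth becomes 0
Maximum depth reached: 3

3


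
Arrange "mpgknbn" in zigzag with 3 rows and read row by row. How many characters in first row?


Zigzag "mpgknbn" into 3 rows:
Placing characters:
  'm' => row 0
  'p' => row 1
  'g' => row 2
  'k' => row 1
  'n' => row 0
  'b' => row 1
  'n' => row 2
Rows:
  Row 0: "mn"
  Row 1: "pkb"
  Row 2: "gn"
First row length: 2

2


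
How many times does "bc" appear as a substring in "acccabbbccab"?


Searching for "bc" in "acccabbbccab"
Scanning each position:
  Position 0: "ac" => no
  Position 1: "cc" => no
  Position 2: "cc" => no
  Position 3: "ca" => no
  Position 4: "ab" => no
  Position 5: "bb" => no
  Position 6: "bb" => no
  Position 7: "bc" => MATCH
  Position 8: "cc" => no
  Position 9: "ca" => no
  Position 10: "ab" => no
Total occurrences: 1

1


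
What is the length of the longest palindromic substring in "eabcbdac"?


Input: "eabcbdac"
Checking substrings for palindromes:
  [2:5] "bcb" (len 3) => palindrome
Longest palindromic substring: "bcb" with length 3

3


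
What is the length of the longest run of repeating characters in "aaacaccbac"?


Input: "aaacaccbac"
Scanning for longest run:
  Position 1 ('a'): continues run of 'a', length=2
  Position 2 ('a'): continues run of 'a', length=3
  Position 3 ('c'): new char, reset run to 1
  Position 4 ('a'): new char, reset run to 1
  Position 5 ('c'): new char, reset run to 1
  Position 6 ('c'): continues run of 'c', length=2
  Position 7 ('b'): new char, reset run to 1
  Position 8 ('a'): new char, reset run to 1
  Position 9 ('c'): new char, reset run to 1
Longest run: 'a' with length 3

3


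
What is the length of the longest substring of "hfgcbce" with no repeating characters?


Input: "hfgcbce"
Sliding window (track last position of each char):
  Position 0 ('h'): window [0,0] length 1 -- new best
  Position 1 ('f'): window [0,1] length 2 -- new best
  Position 2 ('g'): window [0,2] length 3 -- new best
  Position 3 ('c'): window [0,3] length 4 -- new best
  Position 4 ('b'): window [0,4] length 5 -- new best
  Position 5 ('c'): repeat (last at 3), move window start to 4
  Position 5 ('c'): window [4,5] length 2
  Position 6 ('e'): window [4,6] length 3
Longest substring with no repeats: "hfgcb" with length 5

5


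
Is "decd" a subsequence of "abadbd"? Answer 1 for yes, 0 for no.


Check if "decd" is a subsequence of "abadbd"
Greedy scan:
  Position 0 ('a'): no match needed
  Position 1 ('b'): no match needed
  Position 2 ('a'): no match needed
  Position 3 ('d'): matches sub[0] = 'd'
  Position 4 ('b'): no match needed
  Position 5 ('d'): no match needed
Only matched 1/4 characters => not a subsequence

0


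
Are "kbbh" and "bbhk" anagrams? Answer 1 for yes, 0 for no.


Strings: "kbbh", "bbhk"
Sorted first:  bbhk
Sorted second: bbhk
Sorted forms match => anagrams

1


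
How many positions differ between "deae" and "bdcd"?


Comparing "deae" and "bdcd" position by position:
  Position 0: 'd' vs 'b' => DIFFER
  Position 1: 'e' vs 'd' => DIFFER
  Position 2: 'a' vs 'c' => DIFFER
  Position 3: 'e' vs 'd' => DIFFER
Positions that differ: 4

4


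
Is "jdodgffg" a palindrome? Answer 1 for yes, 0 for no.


Input: jdodgffg
Reversed: gffgdodj
  Compare pos 0 ('j') with pos 7 ('g'): MISMATCH
  Compare pos 1 ('d') with pos 6 ('f'): MISMATCH
  Compare pos 2 ('o') with pos 5 ('f'): MISMATCH
  Compare pos 3 ('d') with pos 4 ('g'): MISMATCH
Result: not a palindrome

0


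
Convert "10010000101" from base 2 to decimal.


Input: "10010000101" in base 2
Positional expansion:
  Digit '1' (value 1) x 2^10 = 1024
  Digit '0' (value 0) x 2^9 = 0
  Digit '0' (value 0) x 2^8 = 0
  Digit '1' (value 1) x 2^7 = 128
  Digit '0' (value 0) x 2^6 = 0
  Digit '0' (value 0) x 2^5 = 0
  Digit '0' (value 0) x 2^4 = 0
  Digit '0' (value 0) x 2^3 = 0
  Digit '1' (value 1) x 2^2 = 4
  Digit '0' (value 0) x 2^1 = 0
  Digit '1' (value 1) x 2^0 = 1
Sum = 1157

1157


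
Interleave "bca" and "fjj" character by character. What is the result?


Interleaving "bca" and "fjj":
  Position 0: 'b' from first, 'f' from second => "bf"
  Position 1: 'c' from first, 'j' from second => "cj"
  Position 2: 'a' from first, 'j' from second => "aj"
Result: bfcjaj

bfcjaj


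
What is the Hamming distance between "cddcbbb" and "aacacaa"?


Comparing "cddcbbb" and "aacacaa" position by position:
  Position 0: 'c' vs 'a' => differ
  Position 1: 'd' vs 'a' => differ
  Position 2: 'd' vs 'c' => differ
  Position 3: 'c' vs 'a' => differ
  Position 4: 'b' vs 'c' => differ
  Position 5: 'b' vs 'a' => differ
  Position 6: 'b' vs 'a' => differ
Total differences (Hamming distance): 7

7


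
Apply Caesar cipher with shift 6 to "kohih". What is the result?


Caesar cipher: shift "kohih" by 6
  'k' (pos 10) + 6 = pos 16 = 'q'
  'o' (pos 14) + 6 = pos 20 = 'u'
  'h' (pos 7) + 6 = pos 13 = 'n'
  'i' (pos 8) + 6 = pos 14 = 'o'
  'h' (pos 7) + 6 = pos 13 = 'n'
Result: qunon

qunon


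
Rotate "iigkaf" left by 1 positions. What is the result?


Input: "iigkaf", rotate left by 1
First 1 characters: "i"
Remaining characters: "igkaf"
Concatenate remaining + first: "igkaf" + "i" = "igkafi"

igkafi


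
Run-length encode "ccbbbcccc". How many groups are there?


Input: ccbbbcccc
Scanning for consecutive runs:
  Group 1: 'c' x 2 (positions 0-1)
  Group 2: 'b' x 3 (positions 2-4)
  Group 3: 'c' x 4 (positions 5-8)
Total groups: 3

3


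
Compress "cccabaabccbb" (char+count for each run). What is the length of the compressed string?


Input: cccabaabccbb
Runs:
  'c' x 3 => "c3"
  'a' x 1 => "a1"
  'b' x 1 => "b1"
  'a' x 2 => "a2"
  'b' x 1 => "b1"
  'c' x 2 => "c2"
  'b' x 2 => "b2"
Compressed: "c3a1b1a2b1c2b2"
Compressed length: 14

14


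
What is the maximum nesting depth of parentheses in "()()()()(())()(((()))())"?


Input: "()()()()(())()(((()))())"
Tracking depth:
  Position 0 '(': depth becomes 1
  Position 1 ')': depth becomes 0
  Position 2 '(': depth becomes 1
  Position 3 ')': depth becomes 0
  Position 4 '(': depth becomes 1
  Position 5 ')': depth becomes 0
  Position 6 '(': depth becomes 1
  Position 7 ')': depth becomes 0
  Position 8 '(': depth becomes 1
  Position 9 '(': depth becomes 2
  Position 10 ')': depth becomes 1
  Position 11 ')': depth becomes 0
  Position 12 '(': depth becomes 1
  Position 13 ')': depth becomes 0
  Position 14 '(': depth becomes 1
  Position 15 '(': depth becomes 2
  Position 16 '(': depth becomes 3
  Position 17 '(': depth becomes 4
  Position 18 ')': depth becomes 3
  Position 19 ')': depth becomes 2
  Position 20 ')': depth becomes 1
  Position 21 '(': depth becomes 2
  Position 22 ')': depth becomes 1
  Position 23 ')': depth becomes 0
Maximum depth reached: 4

4


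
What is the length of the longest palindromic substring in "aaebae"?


Input: "aaebae"
Checking substrings for palindromes:
  [0:2] "aa" (len 2) => palindrome
Longest palindromic substring: "aa" with length 2

2


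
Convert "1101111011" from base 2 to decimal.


Input: "1101111011" in base 2
Positional expansion:
  Digit '1' (value 1) x 2^9 = 512
  Digit '1' (value 1) x 2^8 = 256
  Digit '0' (value 0) x 2^7 = 0
  Digit '1' (value 1) x 2^6 = 64
  Digit '1' (value 1) x 2^5 = 32
  Digit '1' (value 1) x 2^4 = 16
  Digit '1' (value 1) x 2^3 = 8
  Digit '0' (value 0) x 2^2 = 0
  Digit '1' (value 1) x 2^1 = 2
  Digit '1' (value 1) x 2^0 = 1
Sum = 891

891


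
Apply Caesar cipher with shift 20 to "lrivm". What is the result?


Caesar cipher: shift "lrivm" by 20
  'l' (pos 11) + 20 = pos 5 = 'f'
  'r' (pos 17) + 20 = pos 11 = 'l'
  'i' (pos 8) + 20 = pos 2 = 'c'
  'v' (pos 21) + 20 = pos 15 = 'p'
  'm' (pos 12) + 20 = pos 6 = 'g'
Result: flcpg

flcpg


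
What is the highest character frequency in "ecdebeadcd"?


Input: ecdebeadcd
Character counts:
  'a': 1
  'b': 1
  'c': 2
  'd': 3
  'e': 3
Maximum frequency: 3

3


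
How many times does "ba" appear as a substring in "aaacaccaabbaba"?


Searching for "ba" in "aaacaccaabbaba"
Scanning each position:
  Position 0: "aa" => no
  Position 1: "aa" => no
  Position 2: "ac" => no
  Position 3: "ca" => no
  Position 4: "ac" => no
  Position 5: "cc" => no
  Position 6: "ca" => no
  Position 7: "aa" => no
  Position 8: "ab" => no
  Position 9: "bb" => no
  Position 10: "ba" => MATCH
  Position 11: "ab" => no
  Position 12: "ba" => MATCH
Total occurrences: 2

2


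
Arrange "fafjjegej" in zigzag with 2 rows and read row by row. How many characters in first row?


Zigzag "fafjjegej" into 2 rows:
Placing characters:
  'f' => row 0
  'a' => row 1
  'f' => row 0
  'j' => row 1
  'j' => row 0
  'e' => row 1
  'g' => row 0
  'e' => row 1
  'j' => row 0
Rows:
  Row 0: "ffjgj"
  Row 1: "ajee"
First row length: 5

5


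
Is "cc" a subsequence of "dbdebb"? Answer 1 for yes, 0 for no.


Check if "cc" is a subsequence of "dbdebb"
Greedy scan:
  Position 0 ('d'): no match needed
  Position 1 ('b'): no match needed
  Position 2 ('d'): no match needed
  Position 3 ('e'): no match needed
  Position 4 ('b'): no match needed
  Position 5 ('b'): no match needed
Only matched 0/2 characters => not a subsequence

0


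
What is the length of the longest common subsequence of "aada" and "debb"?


LCS of "aada" and "debb"
DP table:
           d    e    b    b
      0    0    0    0    0
  a   0    0    0    0    0
  a   0    0    0    0    0
  d   0    1    1    1    1
  a   0    1    1    1    1
LCS length = dp[4][4] = 1

1


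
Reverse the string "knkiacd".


Input: knkiacd
Reading characters right to left:
  Position 6: 'd'
  Position 5: 'c'
  Position 4: 'a'
  Position 3: 'i'
  Position 2: 'k'
  Position 1: 'n'
  Position 0: 'k'
Reversed: dcaiknk

dcaiknk


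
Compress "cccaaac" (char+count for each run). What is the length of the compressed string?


Input: cccaaac
Runs:
  'c' x 3 => "c3"
  'a' x 3 => "a3"
  'c' x 1 => "c1"
Compressed: "c3a3c1"
Compressed length: 6

6


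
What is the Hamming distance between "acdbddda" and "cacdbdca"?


Comparing "acdbddda" and "cacdbdca" position by position:
  Position 0: 'a' vs 'c' => differ
  Position 1: 'c' vs 'a' => differ
  Position 2: 'd' vs 'c' => differ
  Position 3: 'b' vs 'd' => differ
  Position 4: 'd' vs 'b' => differ
  Position 5: 'd' vs 'd' => same
  Position 6: 'd' vs 'c' => differ
  Position 7: 'a' vs 'a' => same
Total differences (Hamming distance): 6

6


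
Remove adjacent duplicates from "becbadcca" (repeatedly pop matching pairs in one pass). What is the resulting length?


Input: becbadcca
Stack-based adjacent duplicate removal:
  Read 'b': push. Stack: b
  Read 'e': push. Stack: be
  Read 'c': push. Stack: bec
  Read 'b': push. Stack: becb
  Read 'a': push. Stack: becba
  Read 'd': push. Stack: becbad
  Read 'c': push. Stack: becbadc
  Read 'c': matches stack top 'c' => pop. Stack: becbad
  Read 'a': push. Stack: becbada
Final stack: "becbada" (length 7)

7


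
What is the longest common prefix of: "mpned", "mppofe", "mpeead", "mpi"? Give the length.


Words: mpned, mppofe, mpeead, mpi
  Position 0: all 'm' => match
  Position 1: all 'p' => match
  Position 2: ('n', 'p', 'e', 'i') => mismatch, stop
LCP = "mp" (length 2)

2


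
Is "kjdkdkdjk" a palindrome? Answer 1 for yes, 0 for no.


Input: kjdkdkdjk
Reversed: kjdkdkdjk
  Compare pos 0 ('k') with pos 8 ('k'): match
  Compare pos 1 ('j') with pos 7 ('j'): match
  Compare pos 2 ('d') with pos 6 ('d'): match
  Compare pos 3 ('k') with pos 5 ('k'): match
Result: palindrome

1


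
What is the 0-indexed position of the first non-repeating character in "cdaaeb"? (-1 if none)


Input: cdaaeb
Character frequencies:
  'a': 2
  'b': 1
  'c': 1
  'd': 1
  'e': 1
Scanning left to right for freq == 1:
  Position 0 ('c'): unique! => answer = 0

0


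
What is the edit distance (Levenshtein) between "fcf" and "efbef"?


Computing edit distance: "fcf" -> "efbef"
DP table:
           e    f    b    e    f
      0    1    2    3    4    5
  f   1    1    1    2    3    4
  c   2    2    2    2    3    4
  f   3    3    2    3    3    3
Edit distance = dp[3][5] = 3

3


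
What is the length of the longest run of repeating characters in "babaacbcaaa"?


Input: "babaacbcaaa"
Scanning for longest run:
  Position 1 ('a'): new char, reset run to 1
  Position 2 ('b'): new char, reset run to 1
  Position 3 ('a'): new char, reset run to 1
  Position 4 ('a'): continues run of 'a', length=2
  Position 5 ('c'): new char, reset run to 1
  Position 6 ('b'): new char, reset run to 1
  Position 7 ('c'): new char, reset run to 1
  Position 8 ('a'): new char, reset run to 1
  Position 9 ('a'): continues run of 'a', length=2
  Position 10 ('a'): continues run of 'a', length=3
Longest run: 'a' with length 3

3


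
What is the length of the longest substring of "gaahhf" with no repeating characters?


Input: "gaahhf"
Sliding window (track last position of each char):
  Position 0 ('g'): window [0,0] length 1 -- new best
  Position 1 ('a'): window [0,1] length 2 -- new best
  Position 2 ('a'): repeat (last at 1), move window start to 2
  Position 2 ('a'): window [2,2] length 1
  Position 3 ('h'): window [2,3] length 2
  Position 4 ('h'): repeat (last at 3), move window start to 4
  Position 4 ('h'): window [4,4] length 1
  Position 5 ('f'): window [4,5] length 2
Longest substring with no repeats: "ga" with length 2

2


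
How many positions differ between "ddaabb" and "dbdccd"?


Comparing "ddaabb" and "dbdccd" position by position:
  Position 0: 'd' vs 'd' => same
  Position 1: 'd' vs 'b' => DIFFER
  Position 2: 'a' vs 'd' => DIFFER
  Position 3: 'a' vs 'c' => DIFFER
  Position 4: 'b' vs 'c' => DIFFER
  Position 5: 'b' vs 'd' => DIFFER
Positions that differ: 5

5


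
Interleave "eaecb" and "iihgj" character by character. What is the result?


Interleaving "eaecb" and "iihgj":
  Position 0: 'e' from first, 'i' from second => "ei"
  Position 1: 'a' from first, 'i' from second => "ai"
  Position 2: 'e' from first, 'h' from second => "eh"
  Position 3: 'c' from first, 'g' from second => "cg"
  Position 4: 'b' from first, 'j' from second => "bj"
Result: eiaiehcgbj

eiaiehcgbj


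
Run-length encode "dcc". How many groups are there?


Input: dcc
Scanning for consecutive runs:
  Group 1: 'd' x 1 (positions 0-0)
  Group 2: 'c' x 2 (positions 1-2)
Total groups: 2

2


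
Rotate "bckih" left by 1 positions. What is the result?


Input: "bckih", rotate left by 1
First 1 characters: "b"
Remaining characters: "ckih"
Concatenate remaining + first: "ckih" + "b" = "ckihb"

ckihb


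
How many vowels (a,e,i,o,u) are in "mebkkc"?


Input: mebkkc
Checking each character:
  'm' at position 0: consonant
  'e' at position 1: vowel (running total: 1)
  'b' at position 2: consonant
  'k' at position 3: consonant
  'k' at position 4: consonant
  'c' at position 5: consonant
Total vowels: 1

1


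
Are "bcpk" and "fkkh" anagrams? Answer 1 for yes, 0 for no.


Strings: "bcpk", "fkkh"
Sorted first:  bckp
Sorted second: fhkk
Differ at position 0: 'b' vs 'f' => not anagrams

0


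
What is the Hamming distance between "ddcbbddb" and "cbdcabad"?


Comparing "ddcbbddb" and "cbdcabad" position by position:
  Position 0: 'd' vs 'c' => differ
  Position 1: 'd' vs 'b' => differ
  Position 2: 'c' vs 'd' => differ
  Position 3: 'b' vs 'c' => differ
  Position 4: 'b' vs 'a' => differ
  Position 5: 'd' vs 'b' => differ
  Position 6: 'd' vs 'a' => differ
  Position 7: 'b' vs 'd' => differ
Total differences (Hamming distance): 8

8


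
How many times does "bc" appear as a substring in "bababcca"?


Searching for "bc" in "bababcca"
Scanning each position:
  Position 0: "ba" => no
  Position 1: "ab" => no
  Position 2: "ba" => no
  Position 3: "ab" => no
  Position 4: "bc" => MATCH
  Position 5: "cc" => no
  Position 6: "ca" => no
Total occurrences: 1

1


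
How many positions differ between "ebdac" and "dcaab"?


Comparing "ebdac" and "dcaab" position by position:
  Position 0: 'e' vs 'd' => DIFFER
  Position 1: 'b' vs 'c' => DIFFER
  Position 2: 'd' vs 'a' => DIFFER
  Position 3: 'a' vs 'a' => same
  Position 4: 'c' vs 'b' => DIFFER
Positions that differ: 4

4


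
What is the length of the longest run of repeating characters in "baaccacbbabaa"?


Input: "baaccacbbabaa"
Scanning for longest run:
  Position 1 ('a'): new char, reset run to 1
  Position 2 ('a'): continues run of 'a', length=2
  Position 3 ('c'): new char, reset run to 1
  Position 4 ('c'): continues run of 'c', length=2
  Position 5 ('a'): new char, reset run to 1
  Position 6 ('c'): new char, reset run to 1
  Position 7 ('b'): new char, reset run to 1
  Position 8 ('b'): continues run of 'b', length=2
  Position 9 ('a'): new char, reset run to 1
  Position 10 ('b'): new char, reset run to 1
  Position 11 ('a'): new char, reset run to 1
  Position 12 ('a'): continues run of 'a', length=2
Longest run: 'a' with length 2

2


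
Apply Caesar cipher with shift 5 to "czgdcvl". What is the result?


Caesar cipher: shift "czgdcvl" by 5
  'c' (pos 2) + 5 = pos 7 = 'h'
  'z' (pos 25) + 5 = pos 4 = 'e'
  'g' (pos 6) + 5 = pos 11 = 'l'
  'd' (pos 3) + 5 = pos 8 = 'i'
  'c' (pos 2) + 5 = pos 7 = 'h'
  'v' (pos 21) + 5 = pos 0 = 'a'
  'l' (pos 11) + 5 = pos 16 = 'q'
Result: helihaq

helihaq


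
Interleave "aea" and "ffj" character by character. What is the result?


Interleaving "aea" and "ffj":
  Position 0: 'a' from first, 'f' from second => "af"
  Position 1: 'e' from first, 'f' from second => "ef"
  Position 2: 'a' from first, 'j' from second => "aj"
Result: afefaj

afefaj


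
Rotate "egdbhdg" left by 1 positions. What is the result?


Input: "egdbhdg", rotate left by 1
First 1 characters: "e"
Remaining characters: "gdbhdg"
Concatenate remaining + first: "gdbhdg" + "e" = "gdbhdge"

gdbhdge


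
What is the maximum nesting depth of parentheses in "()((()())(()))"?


Input: "()((()())(()))"
Tracking depth:
  Position 0 '(': depth becomes 1
  Position 1 ')': depth becomes 0
  Position 2 '(': depth becomes 1
  Position 3 '(': depth becomes 2
  Position 4 '(': depth becomes 3
  Position 5 ')': depth becomes 2
  Position 6 '(': depth becomes 3
  Position 7 ')': depth becomes 2
  Position 8 ')': depth becomes 1
  Position 9 '(': depth becomes 2
  Position 10 '(': depth becomes 3
  Position 11 ')': depth becomes 2
  Position 12 ')': depth becomes 1
  Position 13 ')': depth becomes 0
Maximum depth reached: 3

3


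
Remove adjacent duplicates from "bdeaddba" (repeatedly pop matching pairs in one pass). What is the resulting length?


Input: bdeaddba
Stack-based adjacent duplicate removal:
  Read 'b': push. Stack: b
  Read 'd': push. Stack: bd
  Read 'e': push. Stack: bde
  Read 'a': push. Stack: bdea
  Read 'd': push. Stack: bdead
  Read 'd': matches stack top 'd' => pop. Stack: bdea
  Read 'b': push. Stack: bdeab
  Read 'a': push. Stack: bdeaba
Final stack: "bdeaba" (length 6)

6


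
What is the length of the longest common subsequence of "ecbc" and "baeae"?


LCS of "ecbc" and "baeae"
DP table:
           b    a    e    a    e
      0    0    0    0    0    0
  e   0    0    0    1    1    1
  c   0    0    0    1    1    1
  b   0    1    1    1    1    1
  c   0    1    1    1    1    1
LCS length = dp[4][5] = 1

1


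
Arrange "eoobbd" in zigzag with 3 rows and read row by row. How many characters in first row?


Zigzag "eoobbd" into 3 rows:
Placing characters:
  'e' => row 0
  'o' => row 1
  'o' => row 2
  'b' => row 1
  'b' => row 0
  'd' => row 1
Rows:
  Row 0: "eb"
  Row 1: "obd"
  Row 2: "o"
First row length: 2

2


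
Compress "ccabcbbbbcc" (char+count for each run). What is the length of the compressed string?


Input: ccabcbbbbcc
Runs:
  'c' x 2 => "c2"
  'a' x 1 => "a1"
  'b' x 1 => "b1"
  'c' x 1 => "c1"
  'b' x 4 => "b4"
  'c' x 2 => "c2"
Compressed: "c2a1b1c1b4c2"
Compressed length: 12

12


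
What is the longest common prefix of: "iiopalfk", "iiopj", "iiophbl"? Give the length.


Words: iiopalfk, iiopj, iiophbl
  Position 0: all 'i' => match
  Position 1: all 'i' => match
  Position 2: all 'o' => match
  Position 3: all 'p' => match
  Position 4: ('a', 'j', 'h') => mismatch, stop
LCP = "iiop" (length 4)

4


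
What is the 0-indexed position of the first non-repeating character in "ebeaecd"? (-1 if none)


Input: ebeaecd
Character frequencies:
  'a': 1
  'b': 1
  'c': 1
  'd': 1
  'e': 3
Scanning left to right for freq == 1:
  Position 0 ('e'): freq=3, skip
  Position 1 ('b'): unique! => answer = 1

1


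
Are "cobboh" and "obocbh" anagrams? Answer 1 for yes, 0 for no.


Strings: "cobboh", "obocbh"
Sorted first:  bbchoo
Sorted second: bbchoo
Sorted forms match => anagrams

1


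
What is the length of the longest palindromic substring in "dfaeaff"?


Input: "dfaeaff"
Checking substrings for palindromes:
  [1:6] "faeaf" (len 5) => palindrome
  [2:5] "aea" (len 3) => palindrome
  [5:7] "ff" (len 2) => palindrome
Longest palindromic substring: "faeaf" with length 5

5


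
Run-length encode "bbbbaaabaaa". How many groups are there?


Input: bbbbaaabaaa
Scanning for consecutive runs:
  Group 1: 'b' x 4 (positions 0-3)
  Group 2: 'a' x 3 (positions 4-6)
  Group 3: 'b' x 1 (positions 7-7)
  Group 4: 'a' x 3 (positions 8-10)
Total groups: 4

4


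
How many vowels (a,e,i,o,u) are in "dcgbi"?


Input: dcgbi
Checking each character:
  'd' at position 0: consonant
  'c' at position 1: consonant
  'g' at position 2: consonant
  'b' at position 3: consonant
  'i' at position 4: vowel (running total: 1)
Total vowels: 1

1


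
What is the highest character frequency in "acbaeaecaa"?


Input: acbaeaecaa
Character counts:
  'a': 5
  'b': 1
  'c': 2
  'e': 2
Maximum frequency: 5

5


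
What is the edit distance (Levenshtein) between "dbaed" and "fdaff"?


Computing edit distance: "dbaed" -> "fdaff"
DP table:
           f    d    a    f    f
      0    1    2    3    4    5
  d   1    1    1    2    3    4
  b   2    2    2    2    3    4
  a   3    3    3    2    3    4
  e   4    4    4    3    3    4
  d   5    5    4    4    4    4
Edit distance = dp[5][5] = 4

4


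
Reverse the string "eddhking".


Input: eddhking
Reading characters right to left:
  Position 7: 'g'
  Position 6: 'n'
  Position 5: 'i'
  Position 4: 'k'
  Position 3: 'h'
  Position 2: 'd'
  Position 1: 'd'
  Position 0: 'e'
Reversed: gnikhdde

gnikhdde


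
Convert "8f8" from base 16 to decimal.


Input: "8f8" in base 16
Positional expansion:
  Digit '8' (value 8) x 16^2 = 2048
  Digit 'f' (value 15) x 16^1 = 240
  Digit '8' (value 8) x 16^0 = 8
Sum = 2296

2296


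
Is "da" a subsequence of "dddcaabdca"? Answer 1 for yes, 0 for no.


Check if "da" is a subsequence of "dddcaabdca"
Greedy scan:
  Position 0 ('d'): matches sub[0] = 'd'
  Position 1 ('d'): no match needed
  Position 2 ('d'): no match needed
  Position 3 ('c'): no match needed
  Position 4 ('a'): matches sub[1] = 'a'
  Position 5 ('a'): no match needed
  Position 6 ('b'): no match needed
  Position 7 ('d'): no match needed
  Position 8 ('c'): no match needed
  Position 9 ('a'): no match needed
All 2 characters matched => is a subsequence

1


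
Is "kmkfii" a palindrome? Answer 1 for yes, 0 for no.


Input: kmkfii
Reversed: iifkmk
  Compare pos 0 ('k') with pos 5 ('i'): MISMATCH
  Compare pos 1 ('m') with pos 4 ('i'): MISMATCH
  Compare pos 2 ('k') with pos 3 ('f'): MISMATCH
Result: not a palindrome

0


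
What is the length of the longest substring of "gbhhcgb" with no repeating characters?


Input: "gbhhcgb"
Sliding window (track last position of each char):
  Position 0 ('g'): window [0,0] length 1 -- new best
  Position 1 ('b'): window [0,1] length 2 -- new best
  Position 2 ('h'): window [0,2] length 3 -- new best
  Position 3 ('h'): repeat (last at 2), move window start to 3
  Position 3 ('h'): window [3,3] length 1
  Position 4 ('c'): window [3,4] length 2
  Position 5 ('g'): window [3,5] length 3
  Position 6 ('b'): window [3,6] length 4 -- new best
Longest substring with no repeats: "hcgb" with length 4

4


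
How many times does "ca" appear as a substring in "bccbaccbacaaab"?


Searching for "ca" in "bccbaccbacaaab"
Scanning each position:
  Position 0: "bc" => no
  Position 1: "cc" => no
  Position 2: "cb" => no
  Position 3: "ba" => no
  Position 4: "ac" => no
  Position 5: "cc" => no
  Position 6: "cb" => no
  Position 7: "ba" => no
  Position 8: "ac" => no
  Position 9: "ca" => MATCH
  Position 10: "aa" => no
  Position 11: "aa" => no
  Position 12: "ab" => no
Total occurrences: 1

1


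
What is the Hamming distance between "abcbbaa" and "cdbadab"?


Comparing "abcbbaa" and "cdbadab" position by position:
  Position 0: 'a' vs 'c' => differ
  Position 1: 'b' vs 'd' => differ
  Position 2: 'c' vs 'b' => differ
  Position 3: 'b' vs 'a' => differ
  Position 4: 'b' vs 'd' => differ
  Position 5: 'a' vs 'a' => same
  Position 6: 'a' vs 'b' => differ
Total differences (Hamming distance): 6

6


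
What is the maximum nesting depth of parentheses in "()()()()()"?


Input: "()()()()()"
Tracking depth:
  Position 0 '(': depth becomes 1
  Position 1 ')': depth becomes 0
  Position 2 '(': depth becomes 1
  Position 3 ')': depth becomes 0
  Position 4 '(': depth becomes 1
  Position 5 ')': depth becomes 0
  Position 6 '(': depth becomes 1
  Position 7 ')': depth becomes 0
  Position 8 '(': depth becomes 1
  Position 9 ')': depth becomes 0
Maximum depth reached: 1

1


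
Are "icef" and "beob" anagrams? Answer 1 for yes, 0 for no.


Strings: "icef", "beob"
Sorted first:  cefi
Sorted second: bbeo
Differ at position 0: 'c' vs 'b' => not anagrams

0


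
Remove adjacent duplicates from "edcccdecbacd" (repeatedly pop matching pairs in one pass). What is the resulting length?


Input: edcccdecbacd
Stack-based adjacent duplicate removal:
  Read 'e': push. Stack: e
  Read 'd': push. Stack: ed
  Read 'c': push. Stack: edc
  Read 'c': matches stack top 'c' => pop. Stack: ed
  Read 'c': push. Stack: edc
  Read 'd': push. Stack: edcd
  Read 'e': push. Stack: edcde
  Read 'c': push. Stack: edcdec
  Read 'b': push. Stack: edcdecb
  Read 'a': push. Stack: edcdecba
  Read 'c': push. Stack: edcdecbac
  Read 'd': push. Stack: edcdecbacd
Final stack: "edcdecbacd" (length 10)

10


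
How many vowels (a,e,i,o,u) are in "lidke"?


Input: lidke
Checking each character:
  'l' at position 0: consonant
  'i' at position 1: vowel (running total: 1)
  'd' at position 2: consonant
  'k' at position 3: consonant
  'e' at position 4: vowel (running total: 2)
Total vowels: 2

2


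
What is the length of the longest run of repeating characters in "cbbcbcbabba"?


Input: "cbbcbcbabba"
Scanning for longest run:
  Position 1 ('b'): new char, reset run to 1
  Position 2 ('b'): continues run of 'b', length=2
  Position 3 ('c'): new char, reset run to 1
  Position 4 ('b'): new char, reset run to 1
  Position 5 ('c'): new char, reset run to 1
  Position 6 ('b'): new char, reset run to 1
  Position 7 ('a'): new char, reset run to 1
  Position 8 ('b'): new char, reset run to 1
  Position 9 ('b'): continues run of 'b', length=2
  Position 10 ('a'): new char, reset run to 1
Longest run: 'b' with length 2

2


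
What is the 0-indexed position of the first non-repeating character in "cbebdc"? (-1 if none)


Input: cbebdc
Character frequencies:
  'b': 2
  'c': 2
  'd': 1
  'e': 1
Scanning left to right for freq == 1:
  Position 0 ('c'): freq=2, skip
  Position 1 ('b'): freq=2, skip
  Position 2 ('e'): unique! => answer = 2

2


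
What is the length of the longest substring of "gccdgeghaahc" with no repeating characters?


Input: "gccdgeghaahc"
Sliding window (track last position of each char):
  Position 0 ('g'): window [0,0] length 1 -- new best
  Position 1 ('c'): window [0,1] length 2 -- new best
  Position 2 ('c'): repeat (last at 1), move window start to 2
  Position 2 ('c'): window [2,2] length 1
  Position 3 ('d'): window [2,3] length 2
  Position 4 ('g'): window [2,4] length 3 -- new best
  Position 5 ('e'): window [2,5] length 4 -- new best
  Position 6 ('g'): repeat (last at 4), move window start to 5
  Position 6 ('g'): window [5,6] length 2
  Position 7 ('h'): window [5,7] length 3
  Position 8 ('a'): window [5,8] length 4
  Position 9 ('a'): repeat (last at 8), move window start to 9
  Position 9 ('a'): window [9,9] length 1
  Position 10 ('h'): window [9,10] length 2
  Position 11 ('c'): window [9,11] length 3
Longest substring with no repeats: "cdge" with length 4

4


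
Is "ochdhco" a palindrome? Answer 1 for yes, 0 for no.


Input: ochdhco
Reversed: ochdhco
  Compare pos 0 ('o') with pos 6 ('o'): match
  Compare pos 1 ('c') with pos 5 ('c'): match
  Compare pos 2 ('h') with pos 4 ('h'): match
Result: palindrome

1


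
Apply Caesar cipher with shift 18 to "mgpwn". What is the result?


Caesar cipher: shift "mgpwn" by 18
  'm' (pos 12) + 18 = pos 4 = 'e'
  'g' (pos 6) + 18 = pos 24 = 'y'
  'p' (pos 15) + 18 = pos 7 = 'h'
  'w' (pos 22) + 18 = pos 14 = 'o'
  'n' (pos 13) + 18 = pos 5 = 'f'
Result: eyhof

eyhof


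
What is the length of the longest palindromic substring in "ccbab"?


Input: "ccbab"
Checking substrings for palindromes:
  [2:5] "bab" (len 3) => palindrome
  [0:2] "cc" (len 2) => palindrome
Longest palindromic substring: "bab" with length 3

3


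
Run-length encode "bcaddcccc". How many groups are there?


Input: bcaddcccc
Scanning for consecutive runs:
  Group 1: 'b' x 1 (positions 0-0)
  Group 2: 'c' x 1 (positions 1-1)
  Group 3: 'a' x 1 (positions 2-2)
  Group 4: 'd' x 2 (positions 3-4)
  Group 5: 'c' x 4 (positions 5-8)
Total groups: 5

5


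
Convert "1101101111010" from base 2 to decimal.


Input: "1101101111010" in base 2
Positional expansion:
  Digit '1' (value 1) x 2^12 = 4096
  Digit '1' (value 1) x 2^11 = 2048
  Digit '0' (value 0) x 2^10 = 0
  Digit '1' (value 1) x 2^9 = 512
  Digit '1' (value 1) x 2^8 = 256
  Digit '0' (value 0) x 2^7 = 0
  Digit '1' (value 1) x 2^6 = 64
  Digit '1' (value 1) x 2^5 = 32
  Digit '1' (value 1) x 2^4 = 16
  Digit '1' (value 1) x 2^3 = 8
  Digit '0' (value 0) x 2^2 = 0
  Digit '1' (value 1) x 2^1 = 2
  Digit '0' (value 0) x 2^0 = 0
Sum = 7034

7034


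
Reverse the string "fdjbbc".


Input: fdjbbc
Reading characters right to left:
  Position 5: 'c'
  Position 4: 'b'
  Position 3: 'b'
  Position 2: 'j'
  Position 1: 'd'
  Position 0: 'f'
Reversed: cbbjdf

cbbjdf


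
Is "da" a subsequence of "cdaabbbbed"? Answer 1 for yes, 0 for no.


Check if "da" is a subsequence of "cdaabbbbed"
Greedy scan:
  Position 0 ('c'): no match needed
  Position 1 ('d'): matches sub[0] = 'd'
  Position 2 ('a'): matches sub[1] = 'a'
  Position 3 ('a'): no match needed
  Position 4 ('b'): no match needed
  Position 5 ('b'): no match needed
  Position 6 ('b'): no match needed
  Position 7 ('b'): no match needed
  Position 8 ('e'): no match needed
  Position 9 ('d'): no match needed
All 2 characters matched => is a subsequence

1


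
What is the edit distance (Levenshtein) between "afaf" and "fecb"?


Computing edit distance: "afaf" -> "fecb"
DP table:
           f    e    c    b
      0    1    2    3    4
  a   1    1    2    3    4
  f   2    1    2    3    4
  a   3    2    2    3    4
  f   4    3    3    3    4
Edit distance = dp[4][4] = 4

4


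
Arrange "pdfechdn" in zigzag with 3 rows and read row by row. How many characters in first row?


Zigzag "pdfechdn" into 3 rows:
Placing characters:
  'p' => row 0
  'd' => row 1
  'f' => row 2
  'e' => row 1
  'c' => row 0
  'h' => row 1
  'd' => row 2
  'n' => row 1
Rows:
  Row 0: "pc"
  Row 1: "dehn"
  Row 2: "fd"
First row length: 2

2
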